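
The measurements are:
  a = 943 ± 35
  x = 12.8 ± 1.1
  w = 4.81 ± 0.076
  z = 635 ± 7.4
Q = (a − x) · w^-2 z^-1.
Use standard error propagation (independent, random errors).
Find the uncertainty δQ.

Let u = a − x = 930. δu = √(δa² + δx²) = √(1220 + 1.21) = 35.0, so δu/u = 0.0376.
Q is then a monomial in u, w, z:
δQ/Q = √((δu/u)² + (-2·δw/w)² + (-1·δz/z)²) = √(0.00142 + 0.000999 + 0.000136) = 0.0505
Q = 0.0633, so δQ = 0.0505 × 0.0633 = 0.00320.

0.00320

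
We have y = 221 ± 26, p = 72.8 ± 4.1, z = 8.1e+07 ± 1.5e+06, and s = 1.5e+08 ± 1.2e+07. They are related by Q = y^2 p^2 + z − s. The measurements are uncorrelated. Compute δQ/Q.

Let w = y^2·p^2 = 2.59e+08. δw/w = √((2·δy/y)² + (2·δp/p)²) = √(0.0554 + 0.0127) = 0.261, so δw = 6.75e+07.
Q = w + z − s: δQ = √(δw² + δz² + δs²) = √(4.56e+15 + 2.25e+12 + 1.44e+14) = 6.86e+07
Q = 1.9e+08, so δQ/Q = 6.86e+07/1.9e+08 = 0.361.

0.361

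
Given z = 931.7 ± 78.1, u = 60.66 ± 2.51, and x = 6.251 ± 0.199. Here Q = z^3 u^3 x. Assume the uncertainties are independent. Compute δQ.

For a monomial Q ∝ z^3, u^3, x, fractional errors add in quadrature:
  (3·δz/z)² = (3×0.0838)² = 0.0632;  (3·δu/u)² = (3×0.0414)² = 0.0154;  (1·δx/x)² = (1×0.0318)² = 0.00101
δQ/Q = √(0.0797) = 0.282
Q = 1.128e+15, so δQ = 0.282 × 1.128e+15 = 3.19e+14.

3.19e+14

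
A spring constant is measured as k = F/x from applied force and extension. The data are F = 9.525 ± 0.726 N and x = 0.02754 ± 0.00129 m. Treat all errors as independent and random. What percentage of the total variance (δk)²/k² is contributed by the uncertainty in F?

72.6%

(δk/k)² = (1·δF/F)² + (-1·δx/x)²
  F term: (1×0.0762)² = 0.00581
  x term: (-1×0.0468)² = 0.00219
Total = 0.00800. Share from F = 0.00581/0.00800 = 0.726.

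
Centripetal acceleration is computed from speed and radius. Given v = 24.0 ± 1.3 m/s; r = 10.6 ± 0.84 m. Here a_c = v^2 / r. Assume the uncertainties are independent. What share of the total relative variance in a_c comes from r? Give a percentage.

34.9%

(δa_c/a_c)² = (2·δv/v)² + (-1·δr/r)²
  v term: (2×0.0542)² = 0.0117
  r term: (-1×0.0792)² = 0.00628
Total = 0.0180. Share from r = 0.00628/0.0180 = 0.349.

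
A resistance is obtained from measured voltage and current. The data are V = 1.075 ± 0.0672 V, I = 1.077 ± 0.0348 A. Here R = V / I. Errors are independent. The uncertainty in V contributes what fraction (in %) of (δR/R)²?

78.9%

(δR/R)² = (1·δV/V)² + (-1·δI/I)²
  V term: (1×0.0625)² = 0.00391
  I term: (-1×0.0323)² = 0.00104
Total = 0.00495. Share from V = 0.00391/0.00495 = 0.789.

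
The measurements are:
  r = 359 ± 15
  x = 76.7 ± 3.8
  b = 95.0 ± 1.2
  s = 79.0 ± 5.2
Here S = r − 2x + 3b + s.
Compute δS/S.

0.0315

Sums and differences: (δS)² = Σ (cᵢ δxᵢ)².
  (δr)² = 225;  (2·δx)² = 57.8;  (3·δb)² = 13.0;  (δs)² = 27.0
δS = √(323) = 18.0
S = 570, so δS/S = 18.0/570 = 0.0315.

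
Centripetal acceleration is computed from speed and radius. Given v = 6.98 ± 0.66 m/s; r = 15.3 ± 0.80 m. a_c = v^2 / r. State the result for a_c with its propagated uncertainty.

3.18 ± 0.625 m/s^2

a_c is a product of powers, so relative uncertainties combine in quadrature:
  (2·δv/v)² = (2×0.0946)² = 0.0358;  (-1·δr/r)² = (-1×0.0523)² = 0.00273
δa_c/a_c = √(0.0385) = 0.196
a_c = 3.18 m/s^2, so δa_c = 0.196 × 3.18 = 0.625 m/s^2.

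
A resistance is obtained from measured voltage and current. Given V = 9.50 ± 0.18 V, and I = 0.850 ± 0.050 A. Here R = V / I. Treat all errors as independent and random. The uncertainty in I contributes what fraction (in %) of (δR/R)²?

(δR/R)² = (1·δV/V)² + (-1·δI/I)²
  V term: (1×0.0189)² = 0.000359
  I term: (-1×0.0588)² = 0.00346
Total = 0.00382. Share from I = 0.00346/0.00382 = 0.906.

90.6%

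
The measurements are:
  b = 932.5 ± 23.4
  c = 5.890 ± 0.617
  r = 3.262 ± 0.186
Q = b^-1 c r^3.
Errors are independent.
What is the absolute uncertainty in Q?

0.0443

For a monomial Q ∝ b^-1, c, r^3, fractional errors add in quadrature:
  (-1·δb/b)² = (-1×0.0251)² = 0.000630;  (1·δc/c)² = (1×0.105)² = 0.0110;  (3·δr/r)² = (3×0.0570)² = 0.0293
δQ/Q = √(0.0409) = 0.202
Q = 0.2192, so δQ = 0.202 × 0.2192 = 0.0443.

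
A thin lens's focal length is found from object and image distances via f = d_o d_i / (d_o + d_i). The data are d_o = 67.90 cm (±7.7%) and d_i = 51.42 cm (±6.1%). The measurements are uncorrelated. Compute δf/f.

∂f/∂d_o = (d_i/(d_o+d_i))² = 0.186;  ∂f/∂d_i = (d_o/(d_o+d_i))² = 0.324
δf = √((∂f/∂d_o · δd_o)² + (∂f/∂d_i · δd_i)²) = √(0.943 + 1.03) = 1.41 cm
f = 29.26 cm, so δf/f = 1.41/29.26 = 0.0480.

0.0480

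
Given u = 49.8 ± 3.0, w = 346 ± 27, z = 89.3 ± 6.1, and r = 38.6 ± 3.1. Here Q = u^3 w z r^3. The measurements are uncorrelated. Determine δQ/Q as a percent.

31.9%

Each factor contributes (exponent × relative error)² to (δQ/Q)²:
  (3·δu/u)² = (3×0.0602)² = 0.0327;  (1·δw/w)² = (1×0.0780)² = 0.00609;  (1·δz/z)² = (1×0.0683)² = 0.00467;  (3·δr/r)² = (3×0.0803)² = 0.0580
δQ/Q = √(0.101) = 0.319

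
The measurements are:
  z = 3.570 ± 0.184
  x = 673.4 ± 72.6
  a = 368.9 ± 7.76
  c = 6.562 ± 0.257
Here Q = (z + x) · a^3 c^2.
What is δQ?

Let u = z + x = 677.0. δu = √(δz² + δx²) = √(0.0339 + 5270) = 72.6, so δu/u = 0.107.
Q is then a monomial in u, a, c:
δQ/Q = √((δu/u)² + (3·δa/a)² + (2·δc/c)²) = √(0.0115 + 0.00398 + 0.00614) = 0.147
Q = 1.463e+12, so δQ = 0.147 × 1.463e+12 = 2.15e+11.

2.15e+11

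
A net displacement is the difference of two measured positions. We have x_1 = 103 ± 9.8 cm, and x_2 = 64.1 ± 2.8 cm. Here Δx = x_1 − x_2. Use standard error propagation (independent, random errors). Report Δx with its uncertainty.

38.9 ± 10.2 cm

Each term contributes (cᵢ δxᵢ)² to (δΔx)²:
  (δx_1)² = 96.0;  (δx_2)² = 7.84
δΔx = √(104) = 10.2 cm
Δx = 38.9 cm.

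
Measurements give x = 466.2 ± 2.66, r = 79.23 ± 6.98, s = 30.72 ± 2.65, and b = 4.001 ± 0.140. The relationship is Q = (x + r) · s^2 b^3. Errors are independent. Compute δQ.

6.67e+06

Let u = x + r = 545.4. δu = √(δx² + δr²) = √(7.08 + 48.7) = 7.47, so δu/u = 0.0137.
Q is then a monomial in u, s, b:
δQ/Q = √((δu/u)² + (2·δs/s)² + (3·δb/b)²) = √(0.000188 + 0.0298 + 0.0110) = 0.202
Q = 3.297e+07, so δQ = 0.202 × 3.297e+07 = 6.67e+06.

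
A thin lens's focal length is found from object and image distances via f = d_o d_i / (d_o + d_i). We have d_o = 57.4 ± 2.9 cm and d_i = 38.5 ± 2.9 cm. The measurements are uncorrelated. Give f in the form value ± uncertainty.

23.0 ± 1.14 cm

∂f/∂d_o = (d_i/(d_o+d_i))² = 0.161;  ∂f/∂d_i = (d_o/(d_o+d_i))² = 0.358
δf = √((∂f/∂d_o · δd_o)² + (∂f/∂d_i · δd_i)²) = √(0.218 + 1.08) = 1.14 cm
f = 23.0 cm.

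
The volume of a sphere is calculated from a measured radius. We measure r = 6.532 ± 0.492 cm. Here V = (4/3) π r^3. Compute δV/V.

V ∝ r^3, so δV/V = |3| · δr/r = 3 × 0.0753 = 0.226.

0.226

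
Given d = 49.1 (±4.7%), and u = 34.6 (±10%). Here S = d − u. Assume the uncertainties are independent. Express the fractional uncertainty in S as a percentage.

28.7%

Absolute uncertainties add in quadrature for a linear combination:
  (δd)² = 5.33;  (δu)² = 12.0
δS = √(17.3) = 4.16
S = 14.5, so δS/S = 4.16/14.5 = 0.287.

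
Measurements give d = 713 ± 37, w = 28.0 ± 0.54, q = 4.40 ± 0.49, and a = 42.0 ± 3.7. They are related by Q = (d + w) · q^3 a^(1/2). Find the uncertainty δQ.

1.39e+05

Let u = d + w = 741. δu = √(δd² + δw²) = √(1370 + 0.292) = 37.0, so δu/u = 0.0499.
Q is then a monomial in u, q, a:
δQ/Q = √((δu/u)² + (3·δq/q)² + (½·δa/a)²) = √(0.00249 + 0.112 + 0.00194) = 0.341
Q = 4.09e+05, so δQ = 0.341 × 4.09e+05 = 1.39e+05.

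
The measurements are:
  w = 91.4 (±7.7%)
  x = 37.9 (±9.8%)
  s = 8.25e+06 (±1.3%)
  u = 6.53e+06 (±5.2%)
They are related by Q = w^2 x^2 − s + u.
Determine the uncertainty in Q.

Let p = w^2·x^2 = 1.2e+07. δp/p = √((2·δw/w)² + (2·δx/x)²) = √(0.0237 + 0.0384) = 0.249, so δp = 2.99e+06.
Q = p − s + u: δQ = √(δp² + δs² + δu²) = √(8.95e+12 + 1.15e+10 + 1.15e+11) = 3.01e+06

3.01e+06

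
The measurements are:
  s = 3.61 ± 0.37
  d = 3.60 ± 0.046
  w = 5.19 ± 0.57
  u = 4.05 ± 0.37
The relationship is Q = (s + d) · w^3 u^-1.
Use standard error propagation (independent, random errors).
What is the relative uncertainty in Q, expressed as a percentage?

Let h = s + d = 7.21. δh = √(δs² + δd²) = √(0.137 + 0.00212) = 0.373, so δh/h = 0.0517.
Q is then a monomial in h, w, u:
δQ/Q = √((δh/h)² + (3·δw/w)² + (-1·δu/u)²) = √(0.00267 + 0.109 + 0.00835) = 0.346

34.6%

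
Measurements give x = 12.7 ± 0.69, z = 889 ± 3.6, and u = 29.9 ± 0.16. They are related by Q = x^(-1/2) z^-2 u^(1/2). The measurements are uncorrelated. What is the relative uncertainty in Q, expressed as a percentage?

Relative error in a monomial: (δQ/Q)² = Σ (nᵢ · δxᵢ/xᵢ)².
  (−½·δx/x)² = (-0.5×0.0543)² = 0.000738;  (-2·δz/z)² = (-2×0.00405)² = 6.56e-05;  (½·δu/u)² = (0.5×0.00535)² = 7.16e-06
δQ/Q = √(0.000811) = 0.0285

2.85%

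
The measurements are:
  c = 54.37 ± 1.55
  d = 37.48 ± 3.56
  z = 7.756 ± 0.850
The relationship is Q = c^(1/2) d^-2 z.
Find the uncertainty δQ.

0.00895

Since Q is a product/quotient, work with relative uncertainties:
  (½·δc/c)² = (0.5×0.0285)² = 0.000203;  (-2·δd/d)² = (-2×0.0950)² = 0.0361;  (1·δz/z)² = (1×0.110)² = 0.0120
δQ/Q = √(0.0483) = 0.220
Q = 0.04071, so δQ = 0.220 × 0.04071 = 0.00895.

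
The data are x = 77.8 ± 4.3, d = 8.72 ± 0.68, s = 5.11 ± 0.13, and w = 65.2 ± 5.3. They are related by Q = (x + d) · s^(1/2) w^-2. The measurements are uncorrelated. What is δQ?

0.00785

Let u = x + d = 86.5. δu = √(δx² + δd²) = √(18.5 + 0.462) = 4.35, so δu/u = 0.0503.
Q is then a monomial in u, s, w:
δQ/Q = √((δu/u)² + (½·δs/s)² + (-2·δw/w)²) = √(0.00253 + 0.000162 + 0.0264) = 0.171
Q = 0.0460, so δQ = 0.171 × 0.0460 = 0.00785.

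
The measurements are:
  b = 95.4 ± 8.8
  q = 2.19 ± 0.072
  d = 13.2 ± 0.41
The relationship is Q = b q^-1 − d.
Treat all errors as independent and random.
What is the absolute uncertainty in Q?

Let p = b·q^-1 = 43.6. δp/p = √((1·δb/b)² + (-1·δq/q)²) = √(0.00851 + 0.00108) = 0.0979, so δp = 4.27.
Q = p − d: δQ = √(δp² + δd²) = √(18.2 + 0.168) = 4.29

4.29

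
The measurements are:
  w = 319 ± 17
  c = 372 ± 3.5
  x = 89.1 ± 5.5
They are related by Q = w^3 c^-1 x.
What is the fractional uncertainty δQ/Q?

0.172

For a monomial Q ∝ w^3, c^-1, x, fractional errors add in quadrature:
  (3·δw/w)² = (3×0.0533)² = 0.0256;  (-1·δc/c)² = (-1×0.00941)² = 8.85e-05;  (1·δx/x)² = (1×0.0617)² = 0.00381
δQ/Q = √(0.0295) = 0.172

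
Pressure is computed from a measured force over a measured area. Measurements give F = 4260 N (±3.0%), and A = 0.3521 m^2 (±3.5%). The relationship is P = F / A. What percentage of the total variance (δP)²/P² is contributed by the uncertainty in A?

57.6%

(δP/P)² = (1·δF/F)² + (-1·δA/A)²
  F term: (1×0.0300)² = 0.000900
  A term: (-1×0.0350)² = 0.00123
Total = 0.00213. Share from A = 0.00123/0.00213 = 0.576.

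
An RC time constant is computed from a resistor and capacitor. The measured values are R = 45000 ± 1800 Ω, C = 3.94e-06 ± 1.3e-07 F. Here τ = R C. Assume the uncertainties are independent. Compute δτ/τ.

0.0519

Relative error in a monomial: (δτ/τ)² = Σ (nᵢ · δxᵢ/xᵢ)².
  (1·δR/R)² = (1×0.0400)² = 0.00160;  (1·δC/C)² = (1×0.0330)² = 0.00109
δτ/τ = √(0.00269) = 0.0519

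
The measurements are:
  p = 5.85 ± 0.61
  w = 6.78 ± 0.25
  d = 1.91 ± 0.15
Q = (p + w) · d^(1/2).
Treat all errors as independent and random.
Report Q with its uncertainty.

Let u = p + w = 12.6. δu = √(δp² + δw²) = √(0.372 + 0.0625) = 0.659, so δu/u = 0.0522.
Q is then a monomial in u, d:
δQ/Q = √((δu/u)² + (½·δd/d)²) = √(0.00272 + 0.00154) = 0.0653
Q = 17.5, so δQ = 0.0653 × 17.5 = 1.14.

17.5 ± 1.14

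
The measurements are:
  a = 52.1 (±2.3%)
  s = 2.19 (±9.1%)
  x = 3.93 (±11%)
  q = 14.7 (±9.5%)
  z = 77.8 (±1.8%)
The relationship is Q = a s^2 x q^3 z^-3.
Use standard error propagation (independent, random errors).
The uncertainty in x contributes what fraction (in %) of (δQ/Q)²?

9.32%

(δQ/Q)² = (1·δa/a)² + (2·δs/s)² + (1·δx/x)² + (3·δq/q)² + (-3·δz/z)²
  a term: (1×0.0230)² = 0.000529
  s term: (2×0.0910)² = 0.0331
  x term: (1×0.110)² = 0.0121
  q term: (3×0.0950)² = 0.0812
  z term: (-3×0.0180)² = 0.00292
Total = 0.130. Share from x = 0.0121/0.130 = 0.0932.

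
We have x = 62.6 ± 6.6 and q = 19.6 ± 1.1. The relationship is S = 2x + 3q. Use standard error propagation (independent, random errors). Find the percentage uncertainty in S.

7.39%

Sums and differences: (δS)² = Σ (cᵢ δxᵢ)².
  (2·δx)² = 174;  (3·δq)² = 10.9
δS = √(185) = 13.6
S = 184, so δS/S = 13.6/184 = 0.0739.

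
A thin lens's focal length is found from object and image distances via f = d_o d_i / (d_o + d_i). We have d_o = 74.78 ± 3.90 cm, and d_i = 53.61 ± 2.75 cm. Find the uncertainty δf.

∂f/∂d_o = (d_i/(d_o+d_i))² = 0.174;  ∂f/∂d_i = (d_o/(d_o+d_i))² = 0.339
δf = √((∂f/∂d_o · δd_o)² + (∂f/∂d_i · δd_i)²) = √(0.462 + 0.870) = 1.15 cm

1.15 cm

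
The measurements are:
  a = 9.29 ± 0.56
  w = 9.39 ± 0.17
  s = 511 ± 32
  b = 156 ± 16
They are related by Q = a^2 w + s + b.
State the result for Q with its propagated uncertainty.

1480 ± 105

Let p = a^2·w = 810. δp/p = √((2·δa/a)² + (1·δw/w)²) = √(0.0145 + 0.000328) = 0.122, so δp = 98.8.
Q = p + s + b: δQ = √(δp² + δs² + δb²) = √(9760 + 1020 + 256) = 105
Q = 1480.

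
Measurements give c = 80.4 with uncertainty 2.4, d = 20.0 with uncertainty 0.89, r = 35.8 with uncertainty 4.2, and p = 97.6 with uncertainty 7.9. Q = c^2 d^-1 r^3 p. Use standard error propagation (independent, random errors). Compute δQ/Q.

0.369

Since Q is a product/quotient, work with relative uncertainties:
  (2·δc/c)² = (2×0.0299)² = 0.00356;  (-1·δd/d)² = (-1×0.0445)² = 0.00198;  (3·δr/r)² = (3×0.117)² = 0.124;  (1·δp/p)² = (1×0.0809)² = 0.00655
δQ/Q = √(0.136) = 0.369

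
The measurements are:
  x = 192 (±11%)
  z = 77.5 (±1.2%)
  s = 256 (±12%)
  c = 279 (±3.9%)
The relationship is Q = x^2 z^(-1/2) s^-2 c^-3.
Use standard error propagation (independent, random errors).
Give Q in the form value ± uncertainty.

(2.94 ± 1.02) × 10^-9

For a monomial Q ∝ x^2, z^(-1/2), s^-2, c^-3, fractional errors add in quadrature:
  (2·δx/x)² = (2×0.110)² = 0.0484;  (−½·δz/z)² = (-0.5×0.0120)² = 3.6e-05;  (-2·δs/s)² = (-2×0.120)² = 0.0576;  (-3·δc/c)² = (-3×0.0390)² = 0.0137
δQ/Q = √(0.120) = 0.346
Q = 2.94e-09, so δQ = 0.346 × 2.94e-09 = 1.02e-09.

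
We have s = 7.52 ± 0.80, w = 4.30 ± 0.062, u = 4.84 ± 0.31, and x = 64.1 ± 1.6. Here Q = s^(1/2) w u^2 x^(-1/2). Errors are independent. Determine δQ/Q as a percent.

14.0%

Products/powers → add relative errors in quadrature, weighted by exponent:
  (½·δs/s)² = (0.5×0.106)² = 0.00283;  (1·δw/w)² = (1×0.0144)² = 0.000208;  (2·δu/u)² = (2×0.0640)² = 0.0164;  (−½·δx/x)² = (-0.5×0.0250)² = 0.000156
δQ/Q = √(0.0196) = 0.140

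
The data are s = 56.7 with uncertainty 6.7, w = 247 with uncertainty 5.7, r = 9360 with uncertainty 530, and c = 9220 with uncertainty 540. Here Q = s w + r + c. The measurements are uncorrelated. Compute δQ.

1850

Let p = s·w = 14000. δp/p = √((1·δs/s)² + (1·δw/w)²) = √(0.0140 + 0.000533) = 0.120, so δp = 1690.
Q = p + r + c: δQ = √(δp² + δr² + δc²) = √(2.84e+06 + 2.81e+05 + 2.92e+05) = 1850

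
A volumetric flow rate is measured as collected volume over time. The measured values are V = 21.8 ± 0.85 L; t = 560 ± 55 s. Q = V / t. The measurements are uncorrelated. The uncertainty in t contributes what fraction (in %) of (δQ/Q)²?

(δQ/Q)² = (1·δV/V)² + (-1·δt/t)²
  V term: (1×0.0390)² = 0.00152
  t term: (-1×0.0982)² = 0.00965
Total = 0.0112. Share from t = 0.00965/0.0112 = 0.864.

86.4%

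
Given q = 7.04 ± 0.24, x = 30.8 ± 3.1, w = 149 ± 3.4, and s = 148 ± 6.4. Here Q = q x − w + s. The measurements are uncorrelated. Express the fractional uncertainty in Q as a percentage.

Let p = q·x = 217. δp/p = √((1·δq/q)² + (1·δx/x)²) = √(0.00116 + 0.0101) = 0.106, so δp = 23.0.
Q = p − w + s: δQ = √(δp² + δw² + δs²) = √(531 + 11.6 + 41.0) = 24.2
Q = 216, so δQ/Q = 24.2/216 = 0.112.

11.2%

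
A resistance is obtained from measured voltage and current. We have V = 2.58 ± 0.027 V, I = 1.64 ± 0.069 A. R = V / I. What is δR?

R is a product of powers, so relative uncertainties combine in quadrature:
  (1·δV/V)² = (1×0.0105)² = 0.000110;  (-1·δI/I)² = (-1×0.0421)² = 0.00177
δR/R = √(0.00188) = 0.0434
R = 1.57 Ω, so δR = 0.0434 × 1.57 = 0.0682 Ω.

0.0682 Ω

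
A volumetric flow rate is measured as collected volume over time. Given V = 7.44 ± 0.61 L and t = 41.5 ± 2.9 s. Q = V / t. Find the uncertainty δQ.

Q is a product of powers, so relative uncertainties combine in quadrature:
  (1·δV/V)² = (1×0.0820)² = 0.00672;  (-1·δt/t)² = (-1×0.0699)² = 0.00488
δQ/Q = √(0.0116) = 0.108
Q = 0.179 L/s, so δQ = 0.108 × 0.179 = 0.0193 L/s.

0.0193 L/s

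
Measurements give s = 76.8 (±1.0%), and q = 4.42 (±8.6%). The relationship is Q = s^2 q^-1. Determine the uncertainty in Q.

118

Products/powers → add relative errors in quadrature, weighted by exponent:
  (2·δs/s)² = (2×0.0100)² = 0.000400;  (-1·δq/q)² = (-1×0.0860)² = 0.00740
δQ/Q = √(0.00780) = 0.0883
Q = 1330, so δQ = 0.0883 × 1330 = 118.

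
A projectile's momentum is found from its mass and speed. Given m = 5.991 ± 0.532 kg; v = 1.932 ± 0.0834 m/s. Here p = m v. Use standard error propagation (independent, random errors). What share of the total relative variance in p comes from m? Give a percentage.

80.9%

(δp/p)² = (1·δm/m)² + (1·δv/v)²
  m term: (1×0.0888)² = 0.00789
  v term: (1×0.0432)² = 0.00186
Total = 0.00975. Share from m = 0.00789/0.00975 = 0.809.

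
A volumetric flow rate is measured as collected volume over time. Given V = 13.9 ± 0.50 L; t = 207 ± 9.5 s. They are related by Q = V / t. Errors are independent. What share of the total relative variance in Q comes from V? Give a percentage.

(δQ/Q)² = (1·δV/V)² + (-1·δt/t)²
  V term: (1×0.0360)² = 0.00129
  t term: (-1×0.0459)² = 0.00211
Total = 0.00340. Share from V = 0.00129/0.00340 = 0.381.

38.1%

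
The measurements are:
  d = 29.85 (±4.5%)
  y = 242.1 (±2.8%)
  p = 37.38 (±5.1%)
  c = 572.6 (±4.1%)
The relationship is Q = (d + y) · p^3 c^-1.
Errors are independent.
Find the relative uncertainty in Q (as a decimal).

Let u = d + y = 271.9. δu = √(δd² + δy²) = √(1.80 + 46.0) = 6.91, so δu/u = 0.0254.
Q is then a monomial in u, p, c:
δQ/Q = √((δu/u)² + (3·δp/p)² + (-1·δc/c)²) = √(0.000646 + 0.0234 + 0.00168) = 0.160

0.160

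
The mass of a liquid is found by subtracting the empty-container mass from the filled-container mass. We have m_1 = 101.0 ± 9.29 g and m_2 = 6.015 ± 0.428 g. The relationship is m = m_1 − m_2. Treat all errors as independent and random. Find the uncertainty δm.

Absolute uncertainties add in quadrature for a linear combination:
  (δm_1)² = 86.3;  (δm_2)² = 0.183
δm = √(86.5) = 9.30 g

9.30 g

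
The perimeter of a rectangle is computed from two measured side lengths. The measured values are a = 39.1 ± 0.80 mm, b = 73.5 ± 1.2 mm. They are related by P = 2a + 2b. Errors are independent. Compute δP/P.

0.0128

Sums and differences: (δP)² = Σ (cᵢ δxᵢ)².
  (2·δa)² = 2.56;  (2·δb)² = 5.76
δP = √(8.32) = 2.88 mm
P = 225 mm, so δP/P = 2.88/225 = 0.0128.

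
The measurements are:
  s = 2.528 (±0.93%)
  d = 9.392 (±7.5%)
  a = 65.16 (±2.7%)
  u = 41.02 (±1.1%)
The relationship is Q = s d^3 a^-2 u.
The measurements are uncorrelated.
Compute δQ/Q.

Since Q is a product/quotient, work with relative uncertainties:
  (1·δs/s)² = (1×0.00930)² = 8.65e-05;  (3·δd/d)² = (3×0.0750)² = 0.0506;  (-2·δa/a)² = (-2×0.0270)² = 0.00292;  (1·δu/u)² = (1×0.0110)² = 0.000121
δQ/Q = √(0.0537) = 0.232

0.232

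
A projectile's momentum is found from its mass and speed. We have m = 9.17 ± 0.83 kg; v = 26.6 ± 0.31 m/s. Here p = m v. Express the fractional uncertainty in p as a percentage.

p is a product of powers, so relative uncertainties combine in quadrature:
  (1·δm/m)² = (1×0.0905)² = 0.00819;  (1·δv/v)² = (1×0.0117)² = 0.000136
δp/p = √(0.00833) = 0.0913

9.13%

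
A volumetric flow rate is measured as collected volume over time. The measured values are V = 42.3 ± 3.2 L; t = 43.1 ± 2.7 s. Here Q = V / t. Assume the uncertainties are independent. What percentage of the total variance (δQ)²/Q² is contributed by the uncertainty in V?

(δQ/Q)² = (1·δV/V)² + (-1·δt/t)²
  V term: (1×0.0757)² = 0.00572
  t term: (-1×0.0626)² = 0.00392
Total = 0.00965. Share from V = 0.00572/0.00965 = 0.593.

59.3%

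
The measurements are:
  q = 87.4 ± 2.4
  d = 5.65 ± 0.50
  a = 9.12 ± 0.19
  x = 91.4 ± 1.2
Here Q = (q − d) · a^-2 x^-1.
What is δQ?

0.000570

Let u = q − d = 81.8. δu = √(δq² + δd²) = √(5.76 + 0.250) = 2.45, so δu/u = 0.0300.
Q is then a monomial in u, a, x:
δQ/Q = √((δu/u)² + (-2·δa/a)² + (-1·δx/x)²) = √(0.000899 + 0.00174 + 0.000172) = 0.0530
Q = 0.0108, so δQ = 0.0530 × 0.0108 = 0.000570.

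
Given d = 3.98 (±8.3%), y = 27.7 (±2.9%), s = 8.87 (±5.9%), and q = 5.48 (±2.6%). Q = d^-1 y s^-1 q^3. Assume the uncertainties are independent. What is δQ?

Each factor contributes (exponent × relative error)² to (δQ/Q)²:
  (-1·δd/d)² = (-1×0.0830)² = 0.00689;  (1·δy/y)² = (1×0.0290)² = 0.000841;  (-1·δs/s)² = (-1×0.0590)² = 0.00348;  (3·δq/q)² = (3×0.0260)² = 0.00608
δQ/Q = √(0.0173) = 0.132
Q = 129, so δQ = 0.132 × 129 = 17.0.

17.0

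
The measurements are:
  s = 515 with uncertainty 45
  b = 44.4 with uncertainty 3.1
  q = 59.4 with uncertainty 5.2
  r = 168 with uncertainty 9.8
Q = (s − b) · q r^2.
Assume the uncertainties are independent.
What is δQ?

1.38e+08

Let u = s − b = 471. δu = √(δs² + δb²) = √(2020 + 9.61) = 45.1, so δu/u = 0.0958.
Q is then a monomial in u, q, r:
δQ/Q = √((δu/u)² + (1·δq/q)² + (2·δr/r)²) = √(0.00919 + 0.00766 + 0.0136) = 0.175
Q = 7.89e+08, so δQ = 0.175 × 7.89e+08 = 1.38e+08.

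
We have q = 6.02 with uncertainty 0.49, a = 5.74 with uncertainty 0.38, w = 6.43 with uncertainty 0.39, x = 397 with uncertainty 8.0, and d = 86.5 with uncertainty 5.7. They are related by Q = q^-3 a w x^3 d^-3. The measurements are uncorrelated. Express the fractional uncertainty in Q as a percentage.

33.2%

Q is a product of powers, so relative uncertainties combine in quadrature:
  (-3·δq/q)² = (-3×0.0814)² = 0.0596;  (1·δa/a)² = (1×0.0662)² = 0.00438;  (1·δw/w)² = (1×0.0607)² = 0.00368;  (3·δx/x)² = (3×0.0202)² = 0.00365;  (-3·δd/d)² = (-3×0.0659)² = 0.0391
δQ/Q = √(0.110) = 0.332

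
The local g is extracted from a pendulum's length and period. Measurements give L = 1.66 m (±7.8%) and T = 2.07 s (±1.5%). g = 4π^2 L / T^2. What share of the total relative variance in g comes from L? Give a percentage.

87.1%

(δg/g)² = (1·δL/L)² + (-2·δT/T)²
  L term: (1×0.0780)² = 0.00608
  T term: (-2×0.0150)² = 0.000900
Total = 0.00698. Share from L = 0.00608/0.00698 = 0.871.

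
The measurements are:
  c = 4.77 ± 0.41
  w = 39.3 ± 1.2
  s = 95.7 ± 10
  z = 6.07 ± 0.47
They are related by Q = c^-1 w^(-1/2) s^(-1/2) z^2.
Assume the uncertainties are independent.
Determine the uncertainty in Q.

Each factor contributes (exponent × relative error)² to (δQ/Q)²:
  (-1·δc/c)² = (-1×0.0860)² = 0.00739;  (−½·δw/w)² = (-0.5×0.0305)² = 0.000233;  (−½·δs/s)² = (-0.5×0.104)² = 0.00273;  (2·δz/z)² = (2×0.0774)² = 0.0240
δQ/Q = √(0.0343) = 0.185
Q = 0.126, so δQ = 0.185 × 0.126 = 0.0233.

0.0233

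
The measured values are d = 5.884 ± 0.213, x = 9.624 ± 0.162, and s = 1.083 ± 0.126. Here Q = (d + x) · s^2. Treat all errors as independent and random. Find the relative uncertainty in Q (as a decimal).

Let u = d + x = 15.51. δu = √(δd² + δx²) = √(0.0454 + 0.0262) = 0.268, so δu/u = 0.0173.
Q is then a monomial in u, s:
δQ/Q = √((δu/u)² + (2·δs/s)²) = √(0.000298 + 0.0541) = 0.233

0.233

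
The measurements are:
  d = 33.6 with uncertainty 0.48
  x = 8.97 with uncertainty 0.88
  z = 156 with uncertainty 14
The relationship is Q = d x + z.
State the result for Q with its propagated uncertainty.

Let p = d·x = 301. δp/p = √((1·δd/d)² + (1·δx/x)²) = √(0.000204 + 0.00962) = 0.0991, so δp = 29.9.
Q = p + z: δQ = √(δp² + δz²) = √(893 + 196) = 33.0
Q = 457.

457 ± 33.0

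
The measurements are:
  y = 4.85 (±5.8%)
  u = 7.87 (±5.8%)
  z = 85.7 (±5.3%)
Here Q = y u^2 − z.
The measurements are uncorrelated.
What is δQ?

39.2

Let p = y·u^2 = 300. δp/p = √((1·δy/y)² + (2·δu/u)²) = √(0.00336 + 0.0135) = 0.130, so δp = 39.0.
Q = p − z: δQ = √(δp² + δz²) = √(1520 + 20.6) = 39.2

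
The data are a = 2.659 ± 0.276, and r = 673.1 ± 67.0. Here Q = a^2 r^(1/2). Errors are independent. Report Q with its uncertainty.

Q is a product of powers, so relative uncertainties combine in quadrature:
  (2·δa/a)² = (2×0.104)² = 0.0431;  (½·δr/r)² = (0.5×0.0995)² = 0.00248
δQ/Q = √(0.0456) = 0.213
Q = 183.4, so δQ = 0.213 × 183.4 = 39.2.

183.4 ± 39.2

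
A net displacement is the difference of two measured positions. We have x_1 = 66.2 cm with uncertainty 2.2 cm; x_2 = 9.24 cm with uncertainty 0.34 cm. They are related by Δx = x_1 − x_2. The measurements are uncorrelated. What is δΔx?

2.23 cm

For a sum/difference, combine absolute errors in quadrature:
  (δx_1)² = 4.84;  (δx_2)² = 0.116
δΔx = √(4.96) = 2.23 cm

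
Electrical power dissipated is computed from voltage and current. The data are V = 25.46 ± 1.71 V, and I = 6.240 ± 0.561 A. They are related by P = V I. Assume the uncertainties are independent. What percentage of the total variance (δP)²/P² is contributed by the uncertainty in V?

(δP/P)² = (1·δV/V)² + (1·δI/I)²
  V term: (1×0.0672)² = 0.00451
  I term: (1×0.0899)² = 0.00808
Total = 0.0126. Share from V = 0.00451/0.0126 = 0.358.

35.8%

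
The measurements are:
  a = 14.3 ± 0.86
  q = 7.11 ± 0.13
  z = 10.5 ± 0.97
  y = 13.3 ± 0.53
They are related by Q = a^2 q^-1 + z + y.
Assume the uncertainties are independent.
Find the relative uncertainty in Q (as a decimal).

0.0698

Let p = a^2·q^-1 = 28.8. δp/p = √((2·δa/a)² + (-1·δq/q)²) = √(0.0145 + 0.000334) = 0.122, so δp = 3.50.
Q = p + z + y: δQ = √(δp² + δz² + δy²) = √(12.2 + 0.941 + 0.281) = 3.67
Q = 52.6, so δQ/Q = 3.67/52.6 = 0.0698.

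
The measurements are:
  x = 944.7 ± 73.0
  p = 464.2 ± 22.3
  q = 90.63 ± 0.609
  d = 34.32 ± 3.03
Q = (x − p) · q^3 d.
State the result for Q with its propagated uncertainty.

Let u = x − p = 480.5. δu = √(δx² + δp²) = √(5330 + 497) = 76.3, so δu/u = 0.159.
Q is then a monomial in u, q, d:
δQ/Q = √((δu/u)² + (3·δq/q)² + (1·δd/d)²) = √(0.0252 + 0.000406 + 0.00779) = 0.183
Q = 1.228e+10, so δQ = 0.183 × 1.228e+10 = 2.24e+09.

(1.228 ± 0.224) × 10^10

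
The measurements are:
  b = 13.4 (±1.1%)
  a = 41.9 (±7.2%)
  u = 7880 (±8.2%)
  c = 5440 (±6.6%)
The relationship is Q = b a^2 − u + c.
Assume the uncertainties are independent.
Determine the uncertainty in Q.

Let p = b·a^2 = 23500. δp/p = √((1·δb/b)² + (2·δa/a)²) = √(0.000121 + 0.0207) = 0.144, so δp = 3400.
Q = p − u + c: δQ = √(δp² + δu² + δc²) = √(1.15e+07 + 4.18e+05 + 1.29e+05) = 3480

3480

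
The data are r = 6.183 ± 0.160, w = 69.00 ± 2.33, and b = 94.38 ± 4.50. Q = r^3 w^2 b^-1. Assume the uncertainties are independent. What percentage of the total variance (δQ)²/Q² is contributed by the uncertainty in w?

35.5%

(δQ/Q)² = (3·δr/r)² + (2·δw/w)² + (-1·δb/b)²
  r term: (3×0.0259)² = 0.00603
  w term: (2×0.0338)² = 0.00456
  b term: (-1×0.0477)² = 0.00227
Total = 0.0129. Share from w = 0.00456/0.0129 = 0.355.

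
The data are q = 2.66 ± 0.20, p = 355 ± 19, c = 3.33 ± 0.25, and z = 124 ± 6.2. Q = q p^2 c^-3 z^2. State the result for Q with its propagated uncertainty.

Relative error in a monomial: (δQ/Q)² = Σ (nᵢ · δxᵢ/xᵢ)².
  (1·δq/q)² = (1×0.0752)² = 0.00565;  (2·δp/p)² = (2×0.0535)² = 0.0115;  (-3·δc/c)² = (-3×0.0751)² = 0.0507;  (2·δz/z)² = (2×0.0500)² = 0.0100
δQ/Q = √(0.0778) = 0.279
Q = 1.4e+08, so δQ = 0.279 × 1.4e+08 = 3.89e+07.

(1.40 ± 0.389) × 10^8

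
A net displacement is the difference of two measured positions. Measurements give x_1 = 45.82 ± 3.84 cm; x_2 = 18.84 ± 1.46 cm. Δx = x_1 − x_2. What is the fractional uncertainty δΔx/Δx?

Δx is a linear combination, so absolute uncertainties add in quadrature:
  (δx_1)² = 14.7;  (δx_2)² = 2.13
δΔx = √(16.9) = 4.11 cm
Δx = 26.98 cm, so δΔx/Δx = 4.11/26.98 = 0.152.

0.152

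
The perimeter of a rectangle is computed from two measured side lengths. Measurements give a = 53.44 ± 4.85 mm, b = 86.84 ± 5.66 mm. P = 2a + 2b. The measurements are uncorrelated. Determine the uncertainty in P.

14.9 mm

For a sum/difference, combine absolute errors in quadrature:
  (2·δa)² = 94.1;  (2·δb)² = 128
δP = √(222) = 14.9 mm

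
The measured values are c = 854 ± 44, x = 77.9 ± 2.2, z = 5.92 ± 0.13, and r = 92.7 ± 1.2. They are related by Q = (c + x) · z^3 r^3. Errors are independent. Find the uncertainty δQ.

1.38e+10

Let u = c + x = 932. δu = √(δc² + δx²) = √(1940 + 4.84) = 44.1, so δu/u = 0.0473.
Q is then a monomial in u, z, r:
δQ/Q = √((δu/u)² + (3·δz/z)² + (3·δr/r)²) = √(0.00223 + 0.00434 + 0.00151) = 0.0899
Q = 1.54e+11, so δQ = 0.0899 × 1.54e+11 = 1.38e+10.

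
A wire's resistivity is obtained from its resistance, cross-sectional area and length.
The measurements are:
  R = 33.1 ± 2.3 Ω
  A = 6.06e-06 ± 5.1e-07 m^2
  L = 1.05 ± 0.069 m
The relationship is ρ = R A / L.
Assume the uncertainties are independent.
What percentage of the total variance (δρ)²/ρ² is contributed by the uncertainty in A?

43.6%

(δρ/ρ)² = (1·δR/R)² + (1·δA/A)² + (-1·δL/L)²
  R term: (1×0.0695)² = 0.00483
  A term: (1×0.0842)² = 0.00708
  L term: (-1×0.0657)² = 0.00432
Total = 0.0162. Share from A = 0.00708/0.0162 = 0.436.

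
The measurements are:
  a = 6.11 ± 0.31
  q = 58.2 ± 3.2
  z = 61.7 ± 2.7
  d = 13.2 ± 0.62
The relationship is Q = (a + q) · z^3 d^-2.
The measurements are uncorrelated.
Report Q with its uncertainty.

Let u = a + q = 64.3. δu = √(δa² + δq²) = √(0.0961 + 10.2) = 3.21, so δu/u = 0.0500.
Q is then a monomial in u, z, d:
δQ/Q = √((δu/u)² + (3·δz/z)² + (-2·δd/d)²) = √(0.00250 + 0.0172 + 0.00882) = 0.169
Q = 86700, so δQ = 0.169 × 86700 = 14700.

86700 ± 14700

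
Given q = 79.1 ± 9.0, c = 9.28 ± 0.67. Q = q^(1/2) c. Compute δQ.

7.59

Products/powers → add relative errors in quadrature, weighted by exponent:
  (½·δq/q)² = (0.5×0.114)² = 0.00324;  (1·δc/c)² = (1×0.0722)² = 0.00521
δQ/Q = √(0.00845) = 0.0919
Q = 82.5, so δQ = 0.0919 × 82.5 = 7.59.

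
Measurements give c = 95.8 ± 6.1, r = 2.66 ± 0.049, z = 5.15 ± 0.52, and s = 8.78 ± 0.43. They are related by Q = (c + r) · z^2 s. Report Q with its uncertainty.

22900 ± 4970

Let u = c + r = 98.5. δu = √(δc² + δr²) = √(37.2 + 0.00240) = 6.10, so δu/u = 0.0620.
Q is then a monomial in u, z, s:
δQ/Q = √((δu/u)² + (2·δz/z)² + (1·δs/s)²) = √(0.00384 + 0.0408 + 0.00240) = 0.217
Q = 22900, so δQ = 0.217 × 22900 = 4970.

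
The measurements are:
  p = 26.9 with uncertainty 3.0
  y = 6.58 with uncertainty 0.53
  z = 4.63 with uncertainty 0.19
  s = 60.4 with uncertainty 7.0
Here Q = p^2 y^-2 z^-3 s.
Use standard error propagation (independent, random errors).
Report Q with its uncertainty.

10.2 ± 3.28

Each factor contributes (exponent × relative error)² to (δQ/Q)²:
  (2·δp/p)² = (2×0.112)² = 0.0498;  (-2·δy/y)² = (-2×0.0805)² = 0.0260;  (-3·δz/z)² = (-3×0.0410)² = 0.0152;  (1·δs/s)² = (1×0.116)² = 0.0134
δQ/Q = √(0.104) = 0.323
Q = 10.2, so δQ = 0.323 × 10.2 = 3.28.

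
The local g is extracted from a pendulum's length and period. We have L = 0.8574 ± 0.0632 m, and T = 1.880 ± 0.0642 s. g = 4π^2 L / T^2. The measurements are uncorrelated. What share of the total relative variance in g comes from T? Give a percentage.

46.2%

(δg/g)² = (1·δL/L)² + (-2·δT/T)²
  L term: (1×0.0737)² = 0.00543
  T term: (-2×0.0341)² = 0.00466
Total = 0.0101. Share from T = 0.00466/0.0101 = 0.462.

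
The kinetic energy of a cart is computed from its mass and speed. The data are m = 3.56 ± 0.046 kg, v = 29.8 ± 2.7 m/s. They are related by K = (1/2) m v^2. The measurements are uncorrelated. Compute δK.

Each factor contributes (exponent × relative error)² to (δK/K)²:
  (1·δm/m)² = (1×0.0129)² = 0.000167;  (2·δv/v)² = (2×0.0906)² = 0.0328
δK/K = √(0.0330) = 0.182
K = 1580 J, so δK = 0.182 × 1580 = 287 J.

287 J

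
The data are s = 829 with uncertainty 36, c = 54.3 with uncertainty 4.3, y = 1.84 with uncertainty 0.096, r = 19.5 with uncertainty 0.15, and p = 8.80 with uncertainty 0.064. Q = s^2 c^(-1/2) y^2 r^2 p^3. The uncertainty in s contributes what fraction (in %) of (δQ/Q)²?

36.4%

(δQ/Q)² = (2·δs/s)² + (−½·δc/c)² + (2·δy/y)² + (2·δr/r)² + (3·δp/p)²
  s term: (2×0.0434)² = 0.00754
  c term: (-0.5×0.0792)² = 0.00157
  y term: (2×0.0522)² = 0.0109
  r term: (2×0.00769)² = 0.000237
  p term: (3×0.00727)² = 0.000476
Total = 0.0207. Share from s = 0.00754/0.0207 = 0.364.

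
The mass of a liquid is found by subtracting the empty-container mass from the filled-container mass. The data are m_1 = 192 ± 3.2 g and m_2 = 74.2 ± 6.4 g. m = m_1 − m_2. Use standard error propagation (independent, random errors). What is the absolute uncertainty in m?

For a sum/difference, combine absolute errors in quadrature:
  (δm_1)² = 10.2;  (δm_2)² = 41.0
δm = √(51.2) = 7.16 g

7.16 g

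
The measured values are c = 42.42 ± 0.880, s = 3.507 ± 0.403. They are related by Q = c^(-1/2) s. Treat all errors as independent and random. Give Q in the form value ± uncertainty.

0.5385 ± 0.0621

Since Q is a product/quotient, work with relative uncertainties:
  (−½·δc/c)² = (-0.5×0.0207)² = 0.000108;  (1·δs/s)² = (1×0.115)² = 0.0132
δQ/Q = √(0.0133) = 0.115
Q = 0.5385, so δQ = 0.115 × 0.5385 = 0.0621.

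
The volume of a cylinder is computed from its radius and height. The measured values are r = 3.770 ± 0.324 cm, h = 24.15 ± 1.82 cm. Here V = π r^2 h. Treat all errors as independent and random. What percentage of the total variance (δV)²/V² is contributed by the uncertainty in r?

(δV/V)² = (2·δr/r)² + (1·δh/h)²
  r term: (2×0.0859)² = 0.0295
  h term: (1×0.0754)² = 0.00568
Total = 0.0352. Share from r = 0.0295/0.0352 = 0.839.

83.9%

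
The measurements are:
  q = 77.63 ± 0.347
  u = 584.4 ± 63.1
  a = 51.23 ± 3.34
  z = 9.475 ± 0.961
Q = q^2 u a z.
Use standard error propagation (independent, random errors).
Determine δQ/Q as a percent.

16.2%

Since Q is a product/quotient, work with relative uncertainties:
  (2·δq/q)² = (2×0.00447)² = 7.99e-05;  (1·δu/u)² = (1×0.108)² = 0.0117;  (1·δa/a)² = (1×0.0652)² = 0.00425;  (1·δz/z)² = (1×0.101)² = 0.0103
δQ/Q = √(0.0263) = 0.162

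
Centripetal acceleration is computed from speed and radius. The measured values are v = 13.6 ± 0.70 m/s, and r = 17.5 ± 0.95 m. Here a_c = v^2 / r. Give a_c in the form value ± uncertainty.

For a monomial a_c ∝ v^2, r^-1, fractional errors add in quadrature:
  (2·δv/v)² = (2×0.0515)² = 0.0106;  (-1·δr/r)² = (-1×0.0543)² = 0.00295
δa_c/a_c = √(0.0135) = 0.116
a_c = 10.6 m/s^2, so δa_c = 0.116 × 10.6 = 1.23 m/s^2.

10.6 ± 1.23 m/s^2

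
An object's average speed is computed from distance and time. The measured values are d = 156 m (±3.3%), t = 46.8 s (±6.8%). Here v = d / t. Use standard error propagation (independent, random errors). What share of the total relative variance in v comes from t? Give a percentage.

80.9%

(δv/v)² = (1·δd/d)² + (-1·δt/t)²
  d term: (1×0.0330)² = 0.00109
  t term: (-1×0.0680)² = 0.00462
Total = 0.00571. Share from t = 0.00462/0.00571 = 0.809.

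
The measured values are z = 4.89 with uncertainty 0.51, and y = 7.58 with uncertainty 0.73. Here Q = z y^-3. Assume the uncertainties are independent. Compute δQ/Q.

0.307

Relative error in a monomial: (δQ/Q)² = Σ (nᵢ · δxᵢ/xᵢ)².
  (1·δz/z)² = (1×0.104)² = 0.0109;  (-3·δy/y)² = (-3×0.0963)² = 0.0835
δQ/Q = √(0.0944) = 0.307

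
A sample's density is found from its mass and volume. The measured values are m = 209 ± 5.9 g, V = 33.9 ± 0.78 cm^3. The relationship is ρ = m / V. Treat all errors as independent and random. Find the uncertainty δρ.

For a monomial ρ ∝ m, V^-1, fractional errors add in quadrature:
  (1·δm/m)² = (1×0.0282)² = 0.000797;  (-1·δV/V)² = (-1×0.0230)² = 0.000529
δρ/ρ = √(0.00133) = 0.0364
ρ = 6.17 g/cm^3, so δρ = 0.0364 × 6.17 = 0.225 g/cm^3.

0.225 g/cm^3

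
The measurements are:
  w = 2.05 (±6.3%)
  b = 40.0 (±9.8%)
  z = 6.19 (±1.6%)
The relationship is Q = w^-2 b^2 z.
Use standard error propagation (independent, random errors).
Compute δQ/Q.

0.234

Relative error in a monomial: (δQ/Q)² = Σ (nᵢ · δxᵢ/xᵢ)².
  (-2·δw/w)² = (-2×0.0630)² = 0.0159;  (2·δb/b)² = (2×0.0980)² = 0.0384;  (1·δz/z)² = (1×0.0160)² = 0.000256
δQ/Q = √(0.0545) = 0.234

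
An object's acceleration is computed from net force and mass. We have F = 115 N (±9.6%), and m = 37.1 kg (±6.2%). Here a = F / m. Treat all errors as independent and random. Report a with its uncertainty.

3.10 ± 0.354 m/s^2

Relative error in a monomial: (δa/a)² = Σ (nᵢ · δxᵢ/xᵢ)².
  (1·δF/F)² = (1×0.0960)² = 0.00922;  (-1·δm/m)² = (-1×0.0620)² = 0.00384
δa/a = √(0.0131) = 0.114
a = 3.10 m/s^2, so δa = 0.114 × 3.10 = 0.354 m/s^2.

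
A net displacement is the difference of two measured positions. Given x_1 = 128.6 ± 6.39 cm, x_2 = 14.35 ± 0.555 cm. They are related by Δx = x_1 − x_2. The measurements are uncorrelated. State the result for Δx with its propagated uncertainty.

114.2 ± 6.41 cm

For a sum/difference, combine absolute errors in quadrature:
  (δx_1)² = 40.8;  (δx_2)² = 0.308
δΔx = √(41.1) = 6.41 cm
Δx = 114.2 cm.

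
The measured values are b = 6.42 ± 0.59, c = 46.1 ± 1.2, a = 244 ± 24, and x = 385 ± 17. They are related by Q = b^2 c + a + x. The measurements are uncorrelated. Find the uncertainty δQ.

Let p = b^2·c = 1900. δp/p = √((2·δb/b)² + (1·δc/c)²) = √(0.0338 + 0.000678) = 0.186, so δp = 353.
Q = p + a + x: δQ = √(δp² + δa² + δx²) = √(1.24e+05 + 576 + 289) = 354

354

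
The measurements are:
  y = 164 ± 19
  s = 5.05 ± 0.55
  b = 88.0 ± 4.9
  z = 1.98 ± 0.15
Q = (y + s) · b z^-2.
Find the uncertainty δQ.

746

Let u = y + s = 169. δu = √(δy² + δs²) = √(361 + 0.303) = 19.0, so δu/u = 0.112.
Q is then a monomial in u, b, z:
δQ/Q = √((δu/u)² + (1·δb/b)² + (-2·δz/z)²) = √(0.0126 + 0.00310 + 0.0230) = 0.197
Q = 3790, so δQ = 0.197 × 3790 = 746.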